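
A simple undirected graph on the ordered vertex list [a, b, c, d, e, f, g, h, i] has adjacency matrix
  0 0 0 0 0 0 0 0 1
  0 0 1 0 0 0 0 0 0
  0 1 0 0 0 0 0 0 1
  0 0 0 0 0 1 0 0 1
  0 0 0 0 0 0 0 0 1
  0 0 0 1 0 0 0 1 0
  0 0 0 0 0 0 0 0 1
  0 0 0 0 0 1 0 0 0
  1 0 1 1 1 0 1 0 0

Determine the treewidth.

A width-1 tree decomposition is:
Bags: B1 = {a, i}  B2 = {d, i}  B3 = {d, f}  B4 = {f, h}  B5 = {c, i}  B6 = {b, c}  B7 = {g, i}  B8 = {e, i}
Tree: B1–B2, B2–B3, B3–B4, B2–B5, B5–B6, B5–B7, B5–B8
The largest bag has 2 vertices, giving width 1; this decomposition certifies tw(G) ≤ 1. Any graph with an edge has treewidth ≥ 1, and G has the edge i–a. Hence tw(G) = 1 exactly.

1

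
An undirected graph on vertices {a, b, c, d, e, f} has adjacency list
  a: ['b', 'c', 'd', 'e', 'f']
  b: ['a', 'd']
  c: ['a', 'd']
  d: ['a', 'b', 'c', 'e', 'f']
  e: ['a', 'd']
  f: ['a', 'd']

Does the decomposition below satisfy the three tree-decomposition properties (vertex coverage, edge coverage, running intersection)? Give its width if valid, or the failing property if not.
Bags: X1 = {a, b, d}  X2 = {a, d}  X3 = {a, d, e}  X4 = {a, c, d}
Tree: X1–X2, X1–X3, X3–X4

No — vertex f appears in no bag.

A tree decomposition must satisfy three properties: every vertex lies in some bag; for every edge, both endpoints lie together in some bag; and for every vertex, the bags containing it form a connected subtree. Here vertex f appears in no bag, so the decomposition is invalid.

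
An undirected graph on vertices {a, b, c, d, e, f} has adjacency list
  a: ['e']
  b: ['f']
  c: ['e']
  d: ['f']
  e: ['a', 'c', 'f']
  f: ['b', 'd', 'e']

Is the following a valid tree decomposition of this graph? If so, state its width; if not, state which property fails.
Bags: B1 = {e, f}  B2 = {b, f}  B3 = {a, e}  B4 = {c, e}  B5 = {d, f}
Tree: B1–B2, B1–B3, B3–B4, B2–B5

Every vertex of G appears in some bag (union = {a, b, c, d, e, f}); every edge is covered by a bag; and for each vertex v the set of bags containing v is connected in the bag tree. The decomposition is therefore valid. The largest bag has 2 vertices, so the width is 1.

Yes; width 1.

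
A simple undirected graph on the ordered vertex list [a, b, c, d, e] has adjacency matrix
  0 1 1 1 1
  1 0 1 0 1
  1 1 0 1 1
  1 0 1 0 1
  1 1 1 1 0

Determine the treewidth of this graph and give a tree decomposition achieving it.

Treewidth 3.
Bags: B1 = {a, b, c, e}  B2 = {a, c, d, e}
Tree: B1–B2

Each bag holds 4 vertices, so the decomposition has width 3, which upper-bounds the treewidth. For the lower bound, the 4 vertices {a, c, d, e} are pairwise adjacent, and any tree decomposition puts a clique entirely inside one bag — forcing width ≥ 3. The upper and lower bounds meet at 3, so that is the treewidth.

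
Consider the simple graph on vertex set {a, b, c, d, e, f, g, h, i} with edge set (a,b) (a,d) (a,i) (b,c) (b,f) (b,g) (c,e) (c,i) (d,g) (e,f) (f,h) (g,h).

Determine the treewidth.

3

A width-3 tree decomposition is:
Bags: B1 = {d, f, g, h}  B2 = {b, d, f, g}  B3 = {a, b, d, f}  B4 = {a, b, e, f}  B5 = {a, b, c, e}  B6 = {a, c, e, i}
Tree: B1–B2, B2–B3, B3–B4, B4–B5, B5–B6
Each bag holds 4 vertices, so the decomposition has width 3, which upper-bounds the treewidth. For the lower bound: the 4 vertex sets {d,g,h}, {f}, {b}, {a,c,e,i} are disjoint, each induces a connected subgraph, and every pair is joined by at least one edge of G. Contracting each set to a single vertex therefore yields K_{4} as a minor, and since treewidth is minor-monotone, tw(G) ≥ tw(K_{4}) = 3. Hence tw(G) = 3 exactly.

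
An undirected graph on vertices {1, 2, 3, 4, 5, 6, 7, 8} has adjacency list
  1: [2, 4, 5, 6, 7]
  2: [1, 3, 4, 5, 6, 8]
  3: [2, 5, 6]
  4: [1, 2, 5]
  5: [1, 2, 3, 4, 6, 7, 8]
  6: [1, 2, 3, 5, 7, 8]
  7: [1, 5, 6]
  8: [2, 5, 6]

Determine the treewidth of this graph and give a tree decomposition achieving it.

Treewidth 3.
One such decomposition:
Bags: B1 = {1, 2, 4, 5}  B2 = {1, 2, 5, 6}  B3 = {2, 3, 5, 6}  B4 = {1, 5, 6, 7}  B5 = {2, 5, 6, 8}
Tree: B1–B2, B2–B3, B2–B4, B3–B5

Every bag has size at most 4, so the width is 4 − 1 = 3 and tw(G) ≤ 3. For the lower bound, the 4 vertices {1, 2, 4, 5} are pairwise adjacent, and any tree decomposition puts a clique entirely inside one bag — forcing width ≥ 3. Therefore the treewidth is 3.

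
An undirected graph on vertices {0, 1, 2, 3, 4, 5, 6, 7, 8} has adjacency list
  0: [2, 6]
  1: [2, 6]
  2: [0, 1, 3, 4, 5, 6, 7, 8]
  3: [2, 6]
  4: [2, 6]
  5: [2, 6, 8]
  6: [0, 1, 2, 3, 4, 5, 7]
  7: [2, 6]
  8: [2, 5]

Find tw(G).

A width-2 tree decomposition is:
Bags: B1 = {2, 3, 6}  B2 = {2, 5, 6}  B3 = {2, 6, 7}  B4 = {0, 2, 6}  B5 = {2, 4, 6}  B6 = {1, 2, 6}  B7 = {2, 5, 8}
Tree: B1–B2, B2–B3, B1–B4, B2–B5, B1–B6, B2–B7
The largest bag has 3 vertices, giving width 2; this decomposition certifies tw(G) ≤ 2. Conversely, {2, 5, 8} is a clique of size 3, and the vertices of any clique must share a bag in every tree decomposition; so some bag has ≥ 3 vertices and tw(G) ≥ 2. Therefore the treewidth is 2.

2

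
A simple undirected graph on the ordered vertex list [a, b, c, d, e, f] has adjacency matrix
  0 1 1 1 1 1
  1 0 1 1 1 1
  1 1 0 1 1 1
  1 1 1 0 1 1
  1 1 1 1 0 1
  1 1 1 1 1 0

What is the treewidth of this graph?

A width-5 tree decomposition is:
Bags: B1 = {a, b, c, d, e, f}
Tree: (single bag)
A single bag containing all 6 vertices is trivially a valid decomposition of width 5. On the other hand G contains the 6-clique {a, b, c, d, e, f}. A clique must lie in a single bag of any decomposition, so no decomposition can have width below 5. The upper and lower bounds meet at 5, so that is the treewidth.

5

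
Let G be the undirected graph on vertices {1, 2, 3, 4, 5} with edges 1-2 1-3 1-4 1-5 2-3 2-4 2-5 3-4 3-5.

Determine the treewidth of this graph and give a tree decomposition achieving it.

Each bag holds 4 vertices, so the decomposition has width 3, which upper-bounds the treewidth. For the lower bound, the 4 vertices {1, 2, 3, 4} are pairwise adjacent, and any tree decomposition puts a clique entirely inside one bag — forcing width ≥ 3. The upper and lower bounds meet at 3, so that is the treewidth.

Treewidth 3.
Bags: B1 = {1, 2, 3, 5}  B2 = {1, 2, 3, 4}
Tree: B1–B2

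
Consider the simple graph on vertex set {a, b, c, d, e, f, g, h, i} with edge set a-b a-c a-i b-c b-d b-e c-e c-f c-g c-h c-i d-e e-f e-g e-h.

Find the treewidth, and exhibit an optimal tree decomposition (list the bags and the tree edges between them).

Treewidth 2.
One such decomposition:
Bags: B1 = {c, e, h}  B2 = {b, c, e}  B3 = {c, e, g}  B4 = {b, d, e}  B5 = {a, b, c}  B6 = {c, e, f}  B7 = {a, c, i}
Tree: B1–B2, B2–B3, B2–B4, B2–B5, B3–B6, B5–B7

The largest bag has 3 vertices, giving width 2; this decomposition certifies tw(G) ≤ 2. For the lower bound, the 3 vertices {b, d, e} are pairwise adjacent, and any tree decomposition puts a clique entirely inside one bag — forcing width ≥ 2. The upper and lower bounds meet at 2, so that is the treewidth.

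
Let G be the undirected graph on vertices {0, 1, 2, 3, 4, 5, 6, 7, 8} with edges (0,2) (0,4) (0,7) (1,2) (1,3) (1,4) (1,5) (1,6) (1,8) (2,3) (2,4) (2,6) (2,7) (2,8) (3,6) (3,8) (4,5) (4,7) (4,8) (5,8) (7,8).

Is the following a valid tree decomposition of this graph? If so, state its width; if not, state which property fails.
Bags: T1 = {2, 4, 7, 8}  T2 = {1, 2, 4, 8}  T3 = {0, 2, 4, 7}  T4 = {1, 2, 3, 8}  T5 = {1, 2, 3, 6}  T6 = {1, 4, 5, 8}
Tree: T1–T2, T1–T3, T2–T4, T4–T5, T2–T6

Yes; width 3.

Every vertex of G appears in some bag (union = {0, 1, 2, 3, 4, 5, 6, 7, 8}); every edge is covered by a bag; and for each vertex v the set of bags containing v is connected in the bag tree. The decomposition is therefore valid. The largest bag has 4 vertices, so the width is 3.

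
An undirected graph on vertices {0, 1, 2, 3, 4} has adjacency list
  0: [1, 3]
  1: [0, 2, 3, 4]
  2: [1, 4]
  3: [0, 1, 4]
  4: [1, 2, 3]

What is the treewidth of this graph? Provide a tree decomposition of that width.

Each bag holds 3 vertices, so the decomposition has width 2, which upper-bounds the treewidth. On the other hand G contains the 3-clique {1, 2, 4}. A clique must lie in a single bag of any decomposition, so no decomposition can have width below 2. Hence tw(G) = 2 exactly.

Treewidth 2.
One optimal decomposition is:
Bags: B1 = {1, 2, 4}  B2 = {1, 3, 4}  B3 = {0, 1, 3}
Tree: B1–B2, B2–B3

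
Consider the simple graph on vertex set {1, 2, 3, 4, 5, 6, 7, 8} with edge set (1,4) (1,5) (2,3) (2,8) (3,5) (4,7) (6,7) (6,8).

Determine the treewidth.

2

A width-2 tree decomposition is:
Bags: B1 = {2, 3, 5}  B2 = {1, 2, 5}  B3 = {1, 2, 4}  B4 = {2, 4, 7}  B5 = {2, 6, 7}  B6 = {2, 6, 8}
Tree: B1–B2, B2–B3, B3–B4, B4–B5, B5–B6
The largest bag has 3 vertices, giving width 2; this decomposition certifies tw(G) ≤ 2. Since 2–3–5–1–4–7–6–8–2 is a cycle in G, G is not acyclic. Forests are exactly the graphs of treewidth ≤ 1, so tw(G) ≥ 2. Hence tw(G) = 2 exactly.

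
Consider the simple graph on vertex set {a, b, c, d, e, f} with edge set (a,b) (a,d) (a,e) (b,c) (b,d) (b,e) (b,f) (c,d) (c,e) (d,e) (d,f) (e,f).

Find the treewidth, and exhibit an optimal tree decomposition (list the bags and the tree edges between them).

Each bag holds 4 vertices, so the decomposition has width 3, which upper-bounds the treewidth. On the other hand G contains the 4-clique {a, b, d, e}. A clique must lie in a single bag of any decomposition, so no decomposition can have width below 3. Hence tw(G) = 3 exactly.

Treewidth 3.
One optimal decomposition is:
Bags: B1 = {b, d, e, f}  B2 = {a, b, d, e}  B3 = {b, c, d, e}
Tree: B1–B2, B2–B3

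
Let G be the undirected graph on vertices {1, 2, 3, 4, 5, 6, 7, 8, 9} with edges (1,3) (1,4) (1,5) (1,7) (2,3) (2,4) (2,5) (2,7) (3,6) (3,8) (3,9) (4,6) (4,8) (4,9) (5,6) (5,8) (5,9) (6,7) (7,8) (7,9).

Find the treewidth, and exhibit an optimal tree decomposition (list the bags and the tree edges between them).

Each bag holds 5 vertices, so the decomposition has width 4, which upper-bounds the treewidth. For the lower bound: the 5 vertex sets {2,3}, {4,9}, {7,8}, {5}, {1} are disjoint, each induces a connected subgraph, and every pair is joined by at least one edge of G. Contracting each set to a single vertex therefore yields K_{5} as a minor, and since treewidth is minor-monotone, tw(G) ≥ tw(K_{5}) = 4. The upper and lower bounds meet at 4, so that is the treewidth.

Treewidth 4.
One optimal decomposition is:
Bags: B1 = {2, 3, 4, 5, 7}  B2 = {3, 4, 5, 7, 9}  B3 = {3, 4, 5, 7, 8}  B4 = {1, 3, 4, 5, 7}  B5 = {3, 4, 5, 6, 7}
Tree: B1–B2, B2–B3, B3–B4, B4–B5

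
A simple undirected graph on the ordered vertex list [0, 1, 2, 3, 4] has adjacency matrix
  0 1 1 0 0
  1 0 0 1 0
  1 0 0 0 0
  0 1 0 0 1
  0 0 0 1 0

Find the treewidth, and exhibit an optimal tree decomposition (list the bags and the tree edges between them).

Treewidth 1.
One optimal decomposition is:
Bags: B1 = {3, 4}  B2 = {1, 3}  B3 = {0, 1}  B4 = {0, 2}
Tree: B1–B2, B2–B3, B3–B4

The largest bag has 2 vertices, giving width 1; this decomposition certifies tw(G) ≤ 1. Any graph with an edge has treewidth ≥ 1, and G has the edge 4–3. Combining the bounds, tw(G) = 1.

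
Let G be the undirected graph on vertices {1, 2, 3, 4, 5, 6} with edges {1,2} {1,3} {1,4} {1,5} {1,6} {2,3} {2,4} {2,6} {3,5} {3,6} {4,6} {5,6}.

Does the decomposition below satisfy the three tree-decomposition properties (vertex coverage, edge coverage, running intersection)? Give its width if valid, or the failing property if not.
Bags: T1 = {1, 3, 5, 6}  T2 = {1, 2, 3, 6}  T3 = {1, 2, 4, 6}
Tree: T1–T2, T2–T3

Checking the three conditions: (i) the bags cover all of {1, 2, 3, 4, 5, 6}; (ii) for each edge, some bag contains both endpoints; (iii) the bags containing any fixed vertex form a subtree. All hold, so the decomposition is valid with width 4 − 1 = 3.

Yes; width 3.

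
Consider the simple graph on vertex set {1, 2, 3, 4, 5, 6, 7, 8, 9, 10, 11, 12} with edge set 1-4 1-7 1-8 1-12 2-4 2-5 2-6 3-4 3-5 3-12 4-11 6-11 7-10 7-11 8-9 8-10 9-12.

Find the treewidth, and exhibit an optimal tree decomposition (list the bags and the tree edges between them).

The largest bag has 4 vertices, giving width 3; this decomposition certifies tw(G) ≤ 3. For the lower bound: the 4 vertex sets {8,9,10}, {12}, {1}, {3,4,7,11} are disjoint, each induces a connected subgraph, and every pair is joined by at least one edge of G. Contracting each set to a single vertex therefore yields K_{4} as a minor, and since treewidth is minor-monotone, tw(G) ≥ tw(K_{4}) = 3. Therefore the treewidth is 3.

Treewidth 3.
One such decomposition:
Bags: B1 = {8, 9, 10, 12}  B2 = {1, 8, 10, 12}  B3 = {1, 7, 10, 12}  B4 = {1, 3, 7, 12}  B5 = {1, 3, 4, 7}  B6 = {3, 4, 7, 11}  B7 = {3, 4, 5, 11}  B8 = {2, 4, 5, 11}  B9 = {2, 5, 6, 11}
Tree: B1–B2, B2–B3, B3–B4, B4–B5, B5–B6, B6–B7, B7–B8, B8–B9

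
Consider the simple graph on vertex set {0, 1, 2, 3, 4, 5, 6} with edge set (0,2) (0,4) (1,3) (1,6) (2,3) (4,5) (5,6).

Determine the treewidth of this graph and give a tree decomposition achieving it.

Treewidth 2.
One such decomposition:
Bags: B1 = {0, 2, 3}  B2 = {0, 1, 3}  B3 = {0, 1, 6}  B4 = {0, 5, 6}  B5 = {0, 4, 5}
Tree: B1–B2, B2–B3, B3–B4, B4–B5

Each bag holds 3 vertices, so the decomposition has width 2, which upper-bounds the treewidth. The edges 0–2–3–1–6–5–4–0 form a cycle, so G is not a tree and its treewidth is at least 2. Combining the bounds, tw(G) = 2.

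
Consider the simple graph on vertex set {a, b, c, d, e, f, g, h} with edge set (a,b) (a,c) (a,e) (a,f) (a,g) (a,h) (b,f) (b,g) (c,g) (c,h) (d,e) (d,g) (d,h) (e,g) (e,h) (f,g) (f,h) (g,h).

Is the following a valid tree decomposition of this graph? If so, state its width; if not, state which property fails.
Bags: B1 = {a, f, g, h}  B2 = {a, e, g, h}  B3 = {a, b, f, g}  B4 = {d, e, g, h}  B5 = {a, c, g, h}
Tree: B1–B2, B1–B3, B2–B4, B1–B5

Yes; width 3.

Checking the three conditions: (i) the bags cover all of {a, b, c, d, e, f, g, h}; (ii) for each edge, some bag contains both endpoints; (iii) the bags containing any fixed vertex form a subtree. All hold, so the decomposition is valid with width 4 − 1 = 3.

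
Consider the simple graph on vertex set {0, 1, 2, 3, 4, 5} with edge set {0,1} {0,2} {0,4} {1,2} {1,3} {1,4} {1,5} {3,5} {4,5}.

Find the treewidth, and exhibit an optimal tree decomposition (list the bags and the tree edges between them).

Each bag holds 3 vertices, so the decomposition has width 2, which upper-bounds the treewidth. On the other hand G contains the 3-clique {0, 1, 2}. A clique must lie in a single bag of any decomposition, so no decomposition can have width below 2. The upper and lower bounds meet at 2, so that is the treewidth.

Treewidth 2.
One optimal decomposition is:
Bags: B1 = {0, 1, 4}  B2 = {1, 4, 5}  B3 = {0, 1, 2}  B4 = {1, 3, 5}
Tree: B1–B2, B1–B3, B2–B4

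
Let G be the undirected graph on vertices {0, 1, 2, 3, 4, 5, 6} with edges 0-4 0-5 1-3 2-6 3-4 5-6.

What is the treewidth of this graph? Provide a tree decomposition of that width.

Treewidth 1.
Bags: B1 = {1, 3}  B2 = {3, 4}  B3 = {0, 4}  B4 = {0, 5}  B5 = {5, 6}  B6 = {2, 6}
Tree: B1–B2, B2–B3, B3–B4, B4–B5, B5–B6

Each bag holds 2 vertices, so the decomposition has width 1, which upper-bounds the treewidth. Any graph with an edge has treewidth ≥ 1, and G has the edge 1–3. Therefore the treewidth is 1.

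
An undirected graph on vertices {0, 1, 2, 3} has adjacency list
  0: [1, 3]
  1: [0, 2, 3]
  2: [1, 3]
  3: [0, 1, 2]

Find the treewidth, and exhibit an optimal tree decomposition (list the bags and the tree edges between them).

Treewidth 2.
One such decomposition:
Bags: B1 = {0, 1, 3}  B2 = {1, 2, 3}
Tree: B1–B2

Every bag has size at most 3, so the width is 3 − 1 = 2 and tw(G) ≤ 2. Conversely, {0, 1, 3} is a clique of size 3, and the vertices of any clique must share a bag in every tree decomposition; so some bag has ≥ 3 vertices and tw(G) ≥ 2. Therefore the treewidth is 2.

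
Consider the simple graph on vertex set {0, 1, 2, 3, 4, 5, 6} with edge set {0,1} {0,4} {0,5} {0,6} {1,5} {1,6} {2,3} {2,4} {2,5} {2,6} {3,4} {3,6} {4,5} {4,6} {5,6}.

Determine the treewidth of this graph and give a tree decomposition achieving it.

Treewidth 3.
One optimal decomposition is:
Bags: B1 = {0, 4, 5, 6}  B2 = {2, 4, 5, 6}  B3 = {0, 1, 5, 6}  B4 = {2, 3, 4, 6}
Tree: B1–B2, B1–B3, B2–B4

The largest bag has 4 vertices, giving width 3; this decomposition certifies tw(G) ≤ 3. Conversely, {0, 1, 5, 6} is a clique of size 4, and the vertices of any clique must share a bag in every tree decomposition; so some bag has ≥ 4 vertices and tw(G) ≥ 3. Hence tw(G) = 3 exactly.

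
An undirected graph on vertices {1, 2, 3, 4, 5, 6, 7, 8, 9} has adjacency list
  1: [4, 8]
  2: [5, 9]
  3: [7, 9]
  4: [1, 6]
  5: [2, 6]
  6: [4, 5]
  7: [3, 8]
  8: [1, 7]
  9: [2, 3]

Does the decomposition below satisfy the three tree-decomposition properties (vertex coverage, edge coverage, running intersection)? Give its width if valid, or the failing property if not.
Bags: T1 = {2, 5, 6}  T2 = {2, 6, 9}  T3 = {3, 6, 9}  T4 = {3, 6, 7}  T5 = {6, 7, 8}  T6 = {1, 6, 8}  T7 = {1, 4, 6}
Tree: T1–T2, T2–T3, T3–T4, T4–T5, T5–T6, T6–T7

Yes; width 2.

Every vertex of G appears in some bag (union = {1, 2, 3, 4, 5, 6, 7, 8, 9}); every edge is covered by a bag; and for each vertex v the set of bags containing v is connected in the bag tree. The decomposition is therefore valid. The largest bag has 3 vertices, so the width is 2.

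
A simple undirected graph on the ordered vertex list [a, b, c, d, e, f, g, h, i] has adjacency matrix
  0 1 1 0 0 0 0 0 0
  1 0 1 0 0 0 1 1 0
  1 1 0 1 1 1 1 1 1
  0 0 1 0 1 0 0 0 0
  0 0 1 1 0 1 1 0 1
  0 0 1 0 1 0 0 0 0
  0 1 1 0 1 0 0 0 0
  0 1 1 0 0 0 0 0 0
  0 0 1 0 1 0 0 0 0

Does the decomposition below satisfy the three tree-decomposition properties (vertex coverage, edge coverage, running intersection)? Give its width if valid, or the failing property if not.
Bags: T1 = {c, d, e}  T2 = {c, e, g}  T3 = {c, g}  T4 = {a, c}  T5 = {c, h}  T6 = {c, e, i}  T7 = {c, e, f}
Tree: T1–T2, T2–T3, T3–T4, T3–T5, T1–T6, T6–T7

No — vertex b appears in no bag.

A tree decomposition must satisfy three properties: every vertex lies in some bag; for every edge, both endpoints lie together in some bag; and for every vertex, the bags containing it form a connected subtree. Here vertex b appears in no bag, so the decomposition is invalid.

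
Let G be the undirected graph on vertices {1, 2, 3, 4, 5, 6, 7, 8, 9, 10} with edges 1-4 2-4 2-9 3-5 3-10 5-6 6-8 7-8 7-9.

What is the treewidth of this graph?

1

A width-1 tree decomposition is:
Bags: B1 = {1, 4}  B2 = {2, 4}  B3 = {2, 9}  B4 = {7, 9}  B5 = {7, 8}  B6 = {6, 8}  B7 = {5, 6}  B8 = {3, 5}  B9 = {3, 10}
Tree: B1–B2, B2–B3, B3–B4, B4–B5, B5–B6, B6–B7, B7–B8, B8–B9
Every bag has size at most 2, so the width is 2 − 1 = 1 and tw(G) ≤ 1. G has an edge, so its treewidth is at least 1. Combining the bounds, tw(G) = 1.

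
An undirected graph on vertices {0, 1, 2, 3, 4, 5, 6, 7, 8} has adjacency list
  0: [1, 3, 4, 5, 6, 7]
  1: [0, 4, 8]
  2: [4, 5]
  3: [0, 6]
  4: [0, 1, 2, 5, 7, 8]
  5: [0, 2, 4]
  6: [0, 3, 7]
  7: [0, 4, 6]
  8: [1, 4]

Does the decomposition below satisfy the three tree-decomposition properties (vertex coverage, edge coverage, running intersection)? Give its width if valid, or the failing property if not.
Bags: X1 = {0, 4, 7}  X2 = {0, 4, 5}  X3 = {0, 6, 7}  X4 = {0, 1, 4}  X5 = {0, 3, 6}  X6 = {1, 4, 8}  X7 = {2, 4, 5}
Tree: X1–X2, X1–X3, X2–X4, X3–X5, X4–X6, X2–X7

Every vertex of G appears in some bag (union = {0, 1, 2, 3, 4, 5, 6, 7, 8}); every edge is covered by a bag; and for each vertex v the set of bags containing v is connected in the bag tree. The decomposition is therefore valid. The largest bag has 3 vertices, so the width is 2.

Yes; width 2.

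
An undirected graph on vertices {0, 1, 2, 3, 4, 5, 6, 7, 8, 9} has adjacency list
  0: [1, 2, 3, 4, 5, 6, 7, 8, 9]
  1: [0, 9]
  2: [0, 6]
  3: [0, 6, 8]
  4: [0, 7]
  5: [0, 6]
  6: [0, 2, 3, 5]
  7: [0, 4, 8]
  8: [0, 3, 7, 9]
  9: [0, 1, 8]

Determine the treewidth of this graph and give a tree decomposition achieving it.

Treewidth 2.
One optimal decomposition is:
Bags: B1 = {0, 8, 9}  B2 = {0, 3, 8}  B3 = {0, 7, 8}  B4 = {0, 1, 9}  B5 = {0, 4, 7}  B6 = {0, 3, 6}  B7 = {0, 2, 6}  B8 = {0, 5, 6}
Tree: B1–B2, B1–B3, B1–B4, B3–B5, B2–B6, B6–B7, B6–B8

Every bag has size at most 3, so the width is 3 − 1 = 2 and tw(G) ≤ 2. For the lower bound, the 3 vertices {0, 1, 9} are pairwise adjacent, and any tree decomposition puts a clique entirely inside one bag — forcing width ≥ 2. The upper and lower bounds meet at 2, so that is the treewidth.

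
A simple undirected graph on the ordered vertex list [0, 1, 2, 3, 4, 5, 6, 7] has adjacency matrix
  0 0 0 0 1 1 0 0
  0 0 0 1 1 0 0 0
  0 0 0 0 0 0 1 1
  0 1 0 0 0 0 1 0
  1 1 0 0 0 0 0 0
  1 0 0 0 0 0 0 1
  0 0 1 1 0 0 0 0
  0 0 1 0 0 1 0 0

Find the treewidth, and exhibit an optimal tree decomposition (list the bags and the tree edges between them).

Treewidth 2.
One such decomposition:
Bags: B1 = {1, 3, 6}  B2 = {1, 4, 6}  B3 = {0, 4, 6}  B4 = {0, 5, 6}  B5 = {5, 6, 7}  B6 = {2, 6, 7}
Tree: B1–B2, B2–B3, B3–B4, B4–B5, B5–B6

The largest bag has 3 vertices, giving width 2; this decomposition certifies tw(G) ≤ 2. Since 6–3–1–4–0–5–7–2–6 is a cycle in G, G is not acyclic. Forests are exactly the graphs of treewidth ≤ 1, so tw(G) ≥ 2. Therefore the treewidth is 2.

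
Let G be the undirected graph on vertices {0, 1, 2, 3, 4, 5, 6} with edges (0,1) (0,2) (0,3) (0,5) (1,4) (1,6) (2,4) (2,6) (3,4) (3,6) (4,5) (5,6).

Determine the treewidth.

3

A width-3 tree decomposition is:
Bags: B1 = {0, 4, 5, 6}  B2 = {0, 1, 4, 6}  B3 = {0, 3, 4, 6}  B4 = {0, 2, 4, 6}
Tree: B1–B2, B2–B3, B3–B4
Every bag has size at most 4, so the width is 4 − 1 = 3 and tw(G) ≤ 3. For the lower bound: the 4 vertex sets {0,5}, {1,6}, {4}, {3} are disjoint, each induces a connected subgraph, and every pair is joined by at least one edge of G. Contracting each set to a single vertex therefore yields K_{4} as a minor, and since treewidth is minor-monotone, tw(G) ≥ tw(K_{4}) = 3. Therefore the treewidth is 3.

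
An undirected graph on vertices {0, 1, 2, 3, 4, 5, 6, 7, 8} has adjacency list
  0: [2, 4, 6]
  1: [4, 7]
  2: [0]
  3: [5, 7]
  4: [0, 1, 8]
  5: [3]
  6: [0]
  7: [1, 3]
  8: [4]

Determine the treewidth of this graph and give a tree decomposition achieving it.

Treewidth 1.
One such decomposition:
Bags: B1 = {0, 4}  B2 = {4, 8}  B3 = {1, 4}  B4 = {0, 6}  B5 = {1, 7}  B6 = {3, 7}  B7 = {0, 2}  B8 = {3, 5}
Tree: B1–B2, B2–B3, B1–B4, B3–B5, B5–B6, B4–B7, B6–B8

Every bag has size at most 2, so the width is 2 − 1 = 1 and tw(G) ≤ 1. Since G has at least one edge (e.g. 0–4), it is not an edgeless graph, so tw(G) ≥ 1. The upper and lower bounds meet at 1, so that is the treewidth.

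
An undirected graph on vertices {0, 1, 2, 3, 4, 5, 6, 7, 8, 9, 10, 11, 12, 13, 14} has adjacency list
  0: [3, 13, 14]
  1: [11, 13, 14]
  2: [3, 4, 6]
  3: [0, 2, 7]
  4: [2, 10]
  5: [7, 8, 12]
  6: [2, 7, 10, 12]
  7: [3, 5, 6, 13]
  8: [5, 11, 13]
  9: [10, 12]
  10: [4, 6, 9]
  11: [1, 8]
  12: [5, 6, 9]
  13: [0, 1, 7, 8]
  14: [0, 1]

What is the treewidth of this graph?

A width-3 tree decomposition is:
Bags: B1 = {2, 4, 9, 10}  B2 = {2, 6, 9, 10}  B3 = {2, 6, 9, 12}  B4 = {2, 3, 6, 12}  B5 = {3, 6, 7, 12}  B6 = {3, 5, 7, 12}  B7 = {0, 3, 5, 7}  B8 = {0, 5, 7, 13}  B9 = {0, 5, 8, 13}  B10 = {0, 8, 13, 14}  B11 = {1, 8, 13, 14}  B12 = {1, 8, 11, 14}
Tree: B1–B2, B2–B3, B3–B4, B4–B5, B5–B6, B6–B7, B7–B8, B8–B9, B9–B10, B10–B11, B11–B12
Each bag holds 4 vertices, so the decomposition has width 3, which upper-bounds the treewidth. For the lower bound: the 4 vertex sets {4,9,10}, {2}, {6}, {3,5,7,12} are disjoint, each induces a connected subgraph, and every pair is joined by at least one edge of G. Contracting each set to a single vertex therefore yields K_{4} as a minor, and since treewidth is minor-monotone, tw(G) ≥ tw(K_{4}) = 3. Therefore the treewidth is 3.

3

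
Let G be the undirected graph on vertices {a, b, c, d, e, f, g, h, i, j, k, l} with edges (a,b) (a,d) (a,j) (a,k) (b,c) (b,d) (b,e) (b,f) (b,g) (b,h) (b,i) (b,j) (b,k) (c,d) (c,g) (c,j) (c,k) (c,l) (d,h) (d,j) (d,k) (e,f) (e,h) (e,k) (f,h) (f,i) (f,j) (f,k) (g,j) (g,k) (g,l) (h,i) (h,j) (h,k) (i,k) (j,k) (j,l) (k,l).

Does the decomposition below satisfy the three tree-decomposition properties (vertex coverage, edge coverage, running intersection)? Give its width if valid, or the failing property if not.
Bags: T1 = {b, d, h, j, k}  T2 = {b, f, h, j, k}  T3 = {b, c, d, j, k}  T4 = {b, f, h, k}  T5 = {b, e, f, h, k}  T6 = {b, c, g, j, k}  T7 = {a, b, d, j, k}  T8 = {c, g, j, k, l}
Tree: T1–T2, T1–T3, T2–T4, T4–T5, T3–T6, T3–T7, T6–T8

A tree decomposition must satisfy three properties: every vertex lies in some bag; for every edge, both endpoints lie together in some bag; and for every vertex, the bags containing it form a connected subtree. Here vertex i appears in no bag, so the decomposition is invalid.

No — vertex i appears in no bag.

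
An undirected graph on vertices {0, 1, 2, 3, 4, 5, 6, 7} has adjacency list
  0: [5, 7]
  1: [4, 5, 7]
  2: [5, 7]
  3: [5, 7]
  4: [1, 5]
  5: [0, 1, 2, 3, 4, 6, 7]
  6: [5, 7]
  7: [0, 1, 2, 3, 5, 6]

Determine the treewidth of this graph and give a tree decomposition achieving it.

Treewidth 2.
One optimal decomposition is:
Bags: B1 = {2, 5, 7}  B2 = {3, 5, 7}  B3 = {1, 5, 7}  B4 = {0, 5, 7}  B5 = {5, 6, 7}  B6 = {1, 4, 5}
Tree: B1–B2, B2–B3, B3–B4, B2–B5, B3–B6

Every bag has size at most 3, so the width is 3 − 1 = 2 and tw(G) ≤ 2. For the lower bound, the 3 vertices {1, 4, 5} are pairwise adjacent, and any tree decomposition puts a clique entirely inside one bag — forcing width ≥ 2. Therefore the treewidth is 2.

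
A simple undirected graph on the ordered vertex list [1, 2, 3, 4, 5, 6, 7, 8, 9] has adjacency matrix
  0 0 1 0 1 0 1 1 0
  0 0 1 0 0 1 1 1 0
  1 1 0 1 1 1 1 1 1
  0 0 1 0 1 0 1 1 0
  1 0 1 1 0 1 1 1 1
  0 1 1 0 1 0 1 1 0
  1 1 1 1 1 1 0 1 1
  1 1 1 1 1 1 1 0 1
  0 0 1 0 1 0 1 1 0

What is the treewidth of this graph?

A width-4 tree decomposition is:
Bags: B1 = {3, 5, 7, 8, 9}  B2 = {3, 5, 6, 7, 8}  B3 = {3, 4, 5, 7, 8}  B4 = {1, 3, 5, 7, 8}  B5 = {2, 3, 6, 7, 8}
Tree: B1–B2, B1–B3, B3–B4, B2–B5
Every bag has size at most 5, so the width is 5 − 1 = 4 and tw(G) ≤ 4. For the lower bound, the 5 vertices {2, 3, 6, 7, 8} are pairwise adjacent, and any tree decomposition puts a clique entirely inside one bag — forcing width ≥ 4. Combining the bounds, tw(G) = 4.

4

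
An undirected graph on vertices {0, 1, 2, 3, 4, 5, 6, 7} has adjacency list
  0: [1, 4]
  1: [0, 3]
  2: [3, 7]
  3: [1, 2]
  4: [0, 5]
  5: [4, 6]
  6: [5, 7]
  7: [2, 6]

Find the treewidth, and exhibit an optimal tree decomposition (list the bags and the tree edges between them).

Treewidth 2.
Bags: B1 = {0, 1, 3}  B2 = {0, 3, 4}  B3 = {3, 4, 5}  B4 = {3, 5, 6}  B5 = {3, 6, 7}  B6 = {2, 3, 7}
Tree: B1–B2, B2–B3, B3–B4, B4–B5, B5–B6

The largest bag has 3 vertices, giving width 2; this decomposition certifies tw(G) ≤ 2. For the lower bound, G contains the cycle 3–1–0–4–5–6–7–2–3, so G is not a forest; only forests have treewidth ≤ 1, hence tw(G) ≥ 2. Therefore the treewidth is 2.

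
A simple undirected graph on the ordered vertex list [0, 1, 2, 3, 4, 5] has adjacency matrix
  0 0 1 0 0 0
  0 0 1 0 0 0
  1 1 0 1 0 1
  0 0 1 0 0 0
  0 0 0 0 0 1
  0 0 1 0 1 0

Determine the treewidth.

1

A width-1 tree decomposition is:
Bags: B1 = {1, 2}  B2 = {2, 5}  B3 = {4, 5}  B4 = {0, 2}  B5 = {2, 3}
Tree: B1–B2, B2–B3, B2–B4, B2–B5
Every bag has size at most 2, so the width is 2 − 1 = 1 and tw(G) ≤ 1. G has an edge, so its treewidth is at least 1. Combining the bounds, tw(G) = 1.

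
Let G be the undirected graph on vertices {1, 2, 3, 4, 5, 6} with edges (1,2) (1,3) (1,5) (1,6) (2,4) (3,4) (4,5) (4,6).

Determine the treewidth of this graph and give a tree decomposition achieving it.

Every bag has size at most 3, so the width is 3 − 1 = 2 and tw(G) ≤ 2. For the lower bound, G contains the cycle 1–6–4–2–1, so G is not a forest; only forests have treewidth ≤ 1, hence tw(G) ≥ 2. The upper and lower bounds meet at 2, so that is the treewidth.

Treewidth 2.
One such decomposition:
Bags: B1 = {1, 4, 6}  B2 = {1, 2, 4}  B3 = {1, 4, 5}  B4 = {1, 3, 4}
Tree: B1–B2, B2–B3, B3–B4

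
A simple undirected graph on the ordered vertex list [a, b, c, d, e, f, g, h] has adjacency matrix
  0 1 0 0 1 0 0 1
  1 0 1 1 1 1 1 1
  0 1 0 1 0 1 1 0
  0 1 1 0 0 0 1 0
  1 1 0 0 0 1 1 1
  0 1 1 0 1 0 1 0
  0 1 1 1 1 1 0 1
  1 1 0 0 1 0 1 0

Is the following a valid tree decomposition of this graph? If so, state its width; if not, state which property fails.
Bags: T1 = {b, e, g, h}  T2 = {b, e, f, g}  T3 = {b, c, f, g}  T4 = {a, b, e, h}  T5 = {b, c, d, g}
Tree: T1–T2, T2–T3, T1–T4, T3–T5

Vertex coverage: the bags together contain {a, b, c, d, e, f, g, h}, the full vertex set. Edge coverage: each edge of G has both endpoints in at least one bag. Running intersection: for every vertex, the bags containing it form a connected subtree. All three properties hold, so this is a valid tree decomposition of width max|bag| − 1 = 3, and hence tw(G) ≤ 3.

Yes; width 3.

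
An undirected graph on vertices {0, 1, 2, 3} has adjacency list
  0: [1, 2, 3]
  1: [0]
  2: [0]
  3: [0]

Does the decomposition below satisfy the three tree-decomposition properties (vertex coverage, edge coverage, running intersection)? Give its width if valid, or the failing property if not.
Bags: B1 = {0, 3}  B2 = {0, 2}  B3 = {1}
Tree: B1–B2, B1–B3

A tree decomposition must satisfy three properties: every vertex lies in some bag; for every edge, both endpoints lie together in some bag; and for every vertex, the bags containing it form a connected subtree. Here edge (0,1) lies in no bag, so the decomposition is invalid.

No — edge (0,1) lies in no bag.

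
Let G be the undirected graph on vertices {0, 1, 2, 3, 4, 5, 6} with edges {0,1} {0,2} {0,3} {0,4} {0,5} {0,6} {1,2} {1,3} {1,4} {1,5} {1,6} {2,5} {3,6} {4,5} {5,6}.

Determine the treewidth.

3

A width-3 tree decomposition is:
Bags: B1 = {0, 1, 4, 5}  B2 = {0, 1, 2, 5}  B3 = {0, 1, 5, 6}  B4 = {0, 1, 3, 6}
Tree: B1–B2, B1–B3, B3–B4
Each bag holds 4 vertices, so the decomposition has width 3, which upper-bounds the treewidth. Conversely, {0, 1, 3, 6} is a clique of size 4, and the vertices of any clique must share a bag in every tree decomposition; so some bag has ≥ 4 vertices and tw(G) ≥ 3. Combining the bounds, tw(G) = 3.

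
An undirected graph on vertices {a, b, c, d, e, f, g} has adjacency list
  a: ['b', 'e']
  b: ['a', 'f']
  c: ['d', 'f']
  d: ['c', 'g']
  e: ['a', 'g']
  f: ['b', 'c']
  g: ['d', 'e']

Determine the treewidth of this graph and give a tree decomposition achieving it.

Every bag has size at most 3, so the width is 3 − 1 = 2 and tw(G) ≤ 2. Since e–a–b–f–c–d–g–e is a cycle in G, G is not acyclic. Forests are exactly the graphs of treewidth ≤ 1, so tw(G) ≥ 2. Combining the bounds, tw(G) = 2.

Treewidth 2.
Bags: B1 = {a, b, e}  B2 = {b, e, f}  B3 = {c, e, f}  B4 = {c, d, e}  B5 = {d, e, g}
Tree: B1–B2, B2–B3, B3–B4, B4–B5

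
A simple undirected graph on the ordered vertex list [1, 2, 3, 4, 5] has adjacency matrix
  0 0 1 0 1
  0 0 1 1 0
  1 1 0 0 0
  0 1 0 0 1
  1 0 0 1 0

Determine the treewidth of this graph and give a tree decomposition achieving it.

Each bag holds 3 vertices, so the decomposition has width 2, which upper-bounds the treewidth. For the lower bound, G contains the cycle 2–3–1–5–4–2, so G is not a forest; only forests have treewidth ≤ 1, hence tw(G) ≥ 2. Combining the bounds, tw(G) = 2.

Treewidth 2.
Bags: B1 = {1, 2, 3}  B2 = {1, 2, 5}  B3 = {2, 4, 5}
Tree: B1–B2, B2–B3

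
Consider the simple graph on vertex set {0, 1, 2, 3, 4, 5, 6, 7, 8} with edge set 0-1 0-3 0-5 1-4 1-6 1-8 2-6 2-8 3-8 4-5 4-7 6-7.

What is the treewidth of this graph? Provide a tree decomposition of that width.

The largest bag has 4 vertices, giving width 3; this decomposition certifies tw(G) ≤ 3. For the lower bound: the 4 vertex sets {0,3,5}, {8}, {1}, {2,4,6,7} are disjoint, each induces a connected subgraph, and every pair is joined by at least one edge of G. Contracting each set to a single vertex therefore yields K_{4} as a minor, and since treewidth is minor-monotone, tw(G) ≥ tw(K_{4}) = 3. Hence tw(G) = 3 exactly.

Treewidth 3.
Bags: B1 = {0, 3, 5, 8}  B2 = {0, 1, 5, 8}  B3 = {1, 4, 5, 8}  B4 = {1, 2, 4, 8}  B5 = {1, 2, 4, 6}  B6 = {2, 4, 6, 7}
Tree: B1–B2, B2–B3, B3–B4, B4–B5, B5–B6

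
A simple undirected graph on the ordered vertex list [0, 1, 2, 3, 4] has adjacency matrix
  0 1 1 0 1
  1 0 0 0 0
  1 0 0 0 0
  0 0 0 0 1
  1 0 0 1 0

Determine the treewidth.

1

A width-1 tree decomposition is:
Bags: B1 = {0, 4}  B2 = {0, 1}  B3 = {0, 2}  B4 = {3, 4}
Tree: B1–B2, B1–B3, B1–B4
The largest bag has 2 vertices, giving width 1; this decomposition certifies tw(G) ≤ 1. G has an edge, so its treewidth is at least 1. Therefore the treewidth is 1.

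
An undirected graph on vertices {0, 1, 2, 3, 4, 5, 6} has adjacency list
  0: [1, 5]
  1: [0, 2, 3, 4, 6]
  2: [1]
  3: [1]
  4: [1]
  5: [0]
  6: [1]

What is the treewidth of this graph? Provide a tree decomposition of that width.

Treewidth 1.
Bags: B1 = {0, 1}  B2 = {1, 2}  B3 = {1, 6}  B4 = {1, 4}  B5 = {1, 3}  B6 = {0, 5}
Tree: B1–B2, B1–B3, B1–B4, B3–B5, B1–B6

Each bag holds 2 vertices, so the decomposition has width 1, which upper-bounds the treewidth. Since G has at least one edge (e.g. 1–0), it is not an edgeless graph, so tw(G) ≥ 1. Hence tw(G) = 1 exactly.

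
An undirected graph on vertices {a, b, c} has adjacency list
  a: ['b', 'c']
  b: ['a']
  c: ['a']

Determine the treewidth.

1

A width-1 tree decomposition is:
Bags: B1 = {a, b}  B2 = {a, c}
Tree: B1–B2
Every bag has size at most 2, so the width is 2 − 1 = 1 and tw(G) ≤ 1. G has an edge, so its treewidth is at least 1. Hence tw(G) = 1 exactly.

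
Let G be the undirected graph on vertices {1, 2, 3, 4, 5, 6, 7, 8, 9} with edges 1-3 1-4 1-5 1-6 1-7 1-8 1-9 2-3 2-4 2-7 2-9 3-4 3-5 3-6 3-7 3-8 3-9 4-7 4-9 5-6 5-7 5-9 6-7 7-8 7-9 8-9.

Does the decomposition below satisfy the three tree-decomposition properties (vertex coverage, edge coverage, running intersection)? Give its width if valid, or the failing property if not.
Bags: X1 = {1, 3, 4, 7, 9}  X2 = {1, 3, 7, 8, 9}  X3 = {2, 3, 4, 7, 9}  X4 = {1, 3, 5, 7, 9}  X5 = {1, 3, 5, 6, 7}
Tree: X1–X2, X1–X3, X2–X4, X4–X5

Every vertex of G appears in some bag (union = {1, 2, 3, 4, 5, 6, 7, 8, 9}); every edge is covered by a bag; and for each vertex v the set of bags containing v is connected in the bag tree. The decomposition is therefore valid. The largest bag has 5 vertices, so the width is 4.

Yes; width 4.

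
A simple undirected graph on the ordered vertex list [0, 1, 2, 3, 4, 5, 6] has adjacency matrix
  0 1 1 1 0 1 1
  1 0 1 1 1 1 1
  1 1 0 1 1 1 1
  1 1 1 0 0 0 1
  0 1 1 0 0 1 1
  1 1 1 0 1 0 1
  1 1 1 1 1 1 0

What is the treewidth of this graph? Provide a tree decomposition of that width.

The largest bag has 5 vertices, giving width 4; this decomposition certifies tw(G) ≤ 4. For the lower bound, the 5 vertices {0, 1, 2, 3, 6} are pairwise adjacent, and any tree decomposition puts a clique entirely inside one bag — forcing width ≥ 4. Combining the bounds, tw(G) = 4.

Treewidth 4.
Bags: B1 = {0, 1, 2, 5, 6}  B2 = {0, 1, 2, 3, 6}  B3 = {1, 2, 4, 5, 6}
Tree: B1–B2, B1–B3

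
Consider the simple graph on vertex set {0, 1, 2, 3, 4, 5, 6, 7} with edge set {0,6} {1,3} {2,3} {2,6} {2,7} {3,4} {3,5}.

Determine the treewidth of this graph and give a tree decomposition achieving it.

Treewidth 1.
One optimal decomposition is:
Bags: B1 = {2, 7}  B2 = {2, 3}  B3 = {3, 5}  B4 = {2, 6}  B5 = {3, 4}  B6 = {1, 3}  B7 = {0, 6}
Tree: B1–B2, B2–B3, B2–B4, B3–B5, B3–B6, B4–B7

Every bag has size at most 2, so the width is 2 − 1 = 1 and tw(G) ≤ 1. Since G has at least one edge (e.g. 7–2), it is not an edgeless graph, so tw(G) ≥ 1. Hence tw(G) = 1 exactly.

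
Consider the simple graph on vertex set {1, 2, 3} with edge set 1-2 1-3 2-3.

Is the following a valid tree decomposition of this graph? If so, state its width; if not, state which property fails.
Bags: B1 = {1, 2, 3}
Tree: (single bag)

Every vertex of G appears in some bag (union = {1, 2, 3}); every edge is covered by a bag; and for each vertex v the set of bags containing v is connected in the bag tree. The decomposition is therefore valid. The largest bag has 3 vertices, so the width is 2.

Yes; width 2.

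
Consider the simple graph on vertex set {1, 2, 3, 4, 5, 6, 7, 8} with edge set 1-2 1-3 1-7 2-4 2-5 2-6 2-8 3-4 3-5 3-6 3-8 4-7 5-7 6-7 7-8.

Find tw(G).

3

A width-3 tree decomposition is:
Bags: B1 = {2, 3, 6, 7}  B2 = {2, 3, 4, 7}  B3 = {1, 2, 3, 7}  B4 = {2, 3, 7, 8}  B5 = {2, 3, 5, 7}
Tree: B1–B2, B2–B3, B3–B4, B4–B5
Every bag has size at most 4, so the width is 4 − 1 = 3 and tw(G) ≤ 3. For the lower bound: the 4 vertex sets {3,6}, {4,7}, {2}, {1} are disjoint, each induces a connected subgraph, and every pair is joined by at least one edge of G. Contracting each set to a single vertex therefore yields K_{4} as a minor, and since treewidth is minor-monotone, tw(G) ≥ tw(K_{4}) = 3. Combining the bounds, tw(G) = 3.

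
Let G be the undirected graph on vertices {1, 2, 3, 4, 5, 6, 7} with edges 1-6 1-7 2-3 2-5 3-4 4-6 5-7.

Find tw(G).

2

A width-2 tree decomposition is:
Bags: B1 = {3, 4, 6}  B2 = {2, 3, 6}  B3 = {2, 5, 6}  B4 = {5, 6, 7}  B5 = {1, 6, 7}
Tree: B1–B2, B2–B3, B3–B4, B4–B5
Each bag holds 3 vertices, so the decomposition has width 2, which upper-bounds the treewidth. The edges 6–4–3–2–5–7–1–6 form a cycle, so G is not a tree and its treewidth is at least 2. The upper and lower bounds meet at 2, so that is the treewidth.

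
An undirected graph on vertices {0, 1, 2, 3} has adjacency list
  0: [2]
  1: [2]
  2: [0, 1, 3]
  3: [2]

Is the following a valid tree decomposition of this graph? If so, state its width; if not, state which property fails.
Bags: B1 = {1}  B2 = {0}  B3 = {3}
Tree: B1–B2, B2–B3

A tree decomposition must satisfy three properties: every vertex lies in some bag; for every edge, both endpoints lie together in some bag; and for every vertex, the bags containing it form a connected subtree. Here vertex 2 appears in no bag, so the decomposition is invalid.

No — vertex 2 appears in no bag.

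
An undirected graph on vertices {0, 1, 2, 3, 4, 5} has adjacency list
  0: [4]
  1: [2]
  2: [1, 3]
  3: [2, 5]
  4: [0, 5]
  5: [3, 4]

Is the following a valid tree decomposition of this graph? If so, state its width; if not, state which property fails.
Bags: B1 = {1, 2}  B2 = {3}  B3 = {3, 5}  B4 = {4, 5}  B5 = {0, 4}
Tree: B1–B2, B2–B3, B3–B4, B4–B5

No — edge (2,3) lies in no bag.

A tree decomposition must satisfy three properties: every vertex lies in some bag; for every edge, both endpoints lie together in some bag; and for every vertex, the bags containing it form a connected subtree. Here edge (2,3) lies in no bag, so the decomposition is invalid.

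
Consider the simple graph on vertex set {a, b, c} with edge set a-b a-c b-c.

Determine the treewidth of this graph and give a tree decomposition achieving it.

A single bag containing all 3 vertices is trivially a valid decomposition of width 2. On the other hand G contains the 3-clique {a, b, c}. A clique must lie in a single bag of any decomposition, so no decomposition can have width below 2. Hence tw(G) = 2 exactly.

Treewidth 2.
One such decomposition:
Bags: B1 = {a, b, c}
Tree: (single bag)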